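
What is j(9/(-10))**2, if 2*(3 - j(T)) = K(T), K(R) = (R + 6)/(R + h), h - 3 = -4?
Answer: 27225/1444 ≈ 18.854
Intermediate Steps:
h = -1 (h = 3 - 4 = -1)
K(R) = (6 + R)/(-1 + R) (K(R) = (R + 6)/(R - 1) = (6 + R)/(-1 + R))
j(T) = 3 - (6 + T)/(2*(-1 + T))
j(9/(-10))**2 = ((-12 + 5*(9/(-10)))/(2*(-1 + 9/(-10))))**2 = ((-12 + 5*(9*(-1/10)))/(2*(-1 + 9*(-1/10))))**2 = ((-12 + 5*(-9/10))/(2*(-1 - 9/10)))**2 = ((-12 - 9/2)/(2*(-19/10)))**2 = ((1/2)*(-10/19)*(-33/2))**2 = (165/38)**2 = 27225/1444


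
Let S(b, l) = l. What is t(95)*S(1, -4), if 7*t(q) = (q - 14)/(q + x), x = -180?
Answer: 324/595 ≈ 0.54454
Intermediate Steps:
t(q) = (-14 + q)/(7*(-180 + q)) (t(q) = ((q - 14)/(q - 180))/7 = ((-14 + q)/(-180 + q))/7 = (-14 + q)/(7*(-180 + q)))
t(95)*S(1, -4) = ((-14 + 95)/(7*(-180 + 95)))*(-4) = ((1/7)*81/(-85))*(-4) = ((1/7)*(-1/85)*81)*(-4) = -81/595*(-4) = 324/595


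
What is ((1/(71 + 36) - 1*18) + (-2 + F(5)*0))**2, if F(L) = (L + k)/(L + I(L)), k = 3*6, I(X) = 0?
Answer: 4575321/11449 ≈ 399.63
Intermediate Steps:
k = 18
F(L) = (18 + L)/L (F(L) = (L + 18)/(L + 0) = (18 + L)/L)
((1/(71 + 36) - 1*18) + (-2 + F(5)*0))**2 = ((1/(71 + 36) - 1*18) + (-2 + ((18 + 5)/5)*0))**2 = ((1/107 - 18) + (-2 + ((1/5)*23)*0))**2 = ((1/107 - 18) + (-2 + (23/5)*0))**2 = (-1925/107 + (-2 + 0))**2 = (-1925/107 - 2)**2 = (-2139/107)**2 = 4575321/11449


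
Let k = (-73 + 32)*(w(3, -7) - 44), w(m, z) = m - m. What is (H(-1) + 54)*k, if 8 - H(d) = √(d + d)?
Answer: 111848 - 1804*I*√2 ≈ 1.1185e+5 - 2551.2*I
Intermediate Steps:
w(m, z) = 0
k = 1804 (k = (-73 + 32)*(0 - 44) = -41*(-44) = 1804)
H(d) = 8 - √2*√d (H(d) = 8 - √(d + d) = 8 - √(2*d) = 8 - √2*√d)
(H(-1) + 54)*k = ((8 - √2*√(-1)) + 54)*1804 = ((8 - √2*I) + 54)*1804 = ((8 - I*√2) + 54)*1804 = (62 - I*√2)*1804 = 111848 - 1804*I*√2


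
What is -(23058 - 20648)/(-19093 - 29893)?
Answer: 1205/24493 ≈ 0.049198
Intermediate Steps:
-(23058 - 20648)/(-19093 - 29893) = -2410/(-48986) = -2410*(-1)/48986 = -1*(-1205/24493) = 1205/24493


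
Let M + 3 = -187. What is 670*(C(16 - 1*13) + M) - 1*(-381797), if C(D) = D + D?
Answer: 258517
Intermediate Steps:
M = -190 (M = -3 - 187 = -190)
C(D) = 2*D
670*(C(16 - 1*13) + M) - 1*(-381797) = 670*(2*(16 - 1*13) - 190) - 1*(-381797) = 670*(2*(16 - 13) - 190) + 381797 = 670*(2*3 - 190) + 381797 = 670*(6 - 190) + 381797 = 670*(-184) + 381797 = -123280 + 381797 = 258517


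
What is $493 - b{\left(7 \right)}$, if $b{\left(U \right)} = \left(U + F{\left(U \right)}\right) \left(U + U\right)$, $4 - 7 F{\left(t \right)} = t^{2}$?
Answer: $485$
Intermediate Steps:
$F{\left(t \right)} = \frac{4}{7} - \frac{t^{2}}{7}$
$b{\left(U \right)} = 2 U \left(\frac{4}{7} + U - \frac{U^{2}}{7}\right)$ ($b{\left(U \right)} = \left(U - \left(- \frac{4}{7} + \frac{U^{2}}{7}\right)\right) \left(U + U\right) = \left(\frac{4}{7} + U - \frac{U^{2}}{7}\right) 2 U = 2 U \left(\frac{4}{7} + U - \frac{U^{2}}{7}\right)$)
$493 - b{\left(7 \right)} = 493 - \frac{2}{7} \cdot 7 \left(4 - 7^{2} + 7 \cdot 7\right) = 493 - \frac{2}{7} \cdot 7 \left(4 - 49 + 49\right) = 493 - \frac{2}{7} \cdot 7 \cdot 4 = 493 - 8 = 485$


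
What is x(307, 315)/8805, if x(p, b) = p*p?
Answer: 94249/8805 ≈ 10.704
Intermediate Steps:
x(p, b) = p²
x(307, 315)/8805 = 307²/8805 = 94249*(1/8805) = 94249/8805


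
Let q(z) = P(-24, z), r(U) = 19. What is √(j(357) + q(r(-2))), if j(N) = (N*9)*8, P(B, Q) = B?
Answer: 4*√1605 ≈ 160.25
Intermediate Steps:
q(z) = -24
j(N) = 72*N (j(N) = (9*N)*8 = 72*N)
√(j(357) + q(r(-2))) = √(72*357 - 24) = √(25704 - 24) = √25680 = 4*√1605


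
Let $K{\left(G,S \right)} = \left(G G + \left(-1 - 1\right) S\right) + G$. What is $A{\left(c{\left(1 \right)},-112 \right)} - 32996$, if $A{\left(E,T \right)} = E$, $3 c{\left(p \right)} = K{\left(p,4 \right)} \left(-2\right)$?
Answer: $-32992$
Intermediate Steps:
$K{\left(G,S \right)} = G + G^{2} - 2 S$ ($K{\left(G,S \right)} = \left(G^{2} - 2 S\right) + G = G + G^{2} - 2 S$)
$c{\left(p \right)} = \frac{16}{3} - \frac{2 p}{3} - \frac{2 p^{2}}{3}$ ($c{\left(p \right)} = \frac{\left(p + p^{2} - 8\right) \left(-2\right)}{3} = \frac{\left(-8 + p + p^{2}\right) \left(-2\right)}{3} = \frac{16 - 2 p - 2 p^{2}}{3} = \frac{16}{3} - \frac{2 p}{3} - \frac{2 p^{2}}{3}$)
$A{\left(c{\left(1 \right)},-112 \right)} - 32996 = \left(\frac{16}{3} - \frac{2}{3} - \frac{2 \cdot 1^{2}}{3}\right) - 32996 = \left(\frac{16}{3} - \frac{2}{3} - \frac{2}{3}\right) - 32996 = 4 - 32996 = -32992$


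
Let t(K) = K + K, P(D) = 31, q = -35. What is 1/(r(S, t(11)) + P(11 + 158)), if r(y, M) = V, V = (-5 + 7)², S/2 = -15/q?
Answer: 1/35 ≈ 0.028571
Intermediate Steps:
t(K) = 2*K
S = 6/7 (S = 2*(-15/(-35)) = 2*(-15*(-1/35)) = 2*(3/7) = 6/7 ≈ 0.85714)
V = 4 (V = 2² = 4)
r(y, M) = 4
1/(r(S, t(11)) + P(11 + 158)) = 1/(4 + 31) = 1/35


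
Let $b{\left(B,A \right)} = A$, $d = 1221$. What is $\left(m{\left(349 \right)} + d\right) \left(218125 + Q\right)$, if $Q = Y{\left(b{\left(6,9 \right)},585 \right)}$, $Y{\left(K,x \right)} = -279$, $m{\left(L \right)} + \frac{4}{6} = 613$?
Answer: $\frac{1198153000}{3} \approx 3.9938 \cdot 10^{8}$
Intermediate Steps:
$m{\left(L \right)} = \frac{1837}{3}$ ($m{\left(L \right)} = - \frac{2}{3} + 613 = \frac{1837}{3}$)
$Q = -279$
$\left(m{\left(349 \right)} + d\right) \left(218125 + Q\right) = \left(\frac{1837}{3} + 1221\right) \left(218125 - 279\right) = \frac{5500}{3} \cdot 217846 = \frac{1198153000}{3}$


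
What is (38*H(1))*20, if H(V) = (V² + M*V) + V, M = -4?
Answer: -1520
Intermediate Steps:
H(V) = V² - 3*V (H(V) = (V² - 4*V) + V = V² - 3*V)
(38*H(1))*20 = (38*(1*(-3 + 1)))*20 = (38*(1*(-2)))*20 = (38*(-2))*20 = -76*20 = -1520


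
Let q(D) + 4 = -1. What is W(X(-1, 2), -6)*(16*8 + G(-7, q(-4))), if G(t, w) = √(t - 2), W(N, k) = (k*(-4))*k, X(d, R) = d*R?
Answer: -18432 - 432*I ≈ -18432.0 - 432.0*I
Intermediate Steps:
X(d, R) = R*d
q(D) = -5 (q(D) = -4 - 1 = -5)
W(N, k) = -4*k² (W(N, k) = (-4*k)*k = -4*k²)
G(t, w) = √(-2 + t)
W(X(-1, 2), -6)*(16*8 + G(-7, q(-4))) = (-4*(-6)²)*(16*8 + √(-2 - 7)) = (-4*36)*(128 + √(-9)) = -144*(128 + 3*I) = -18432 - 432*I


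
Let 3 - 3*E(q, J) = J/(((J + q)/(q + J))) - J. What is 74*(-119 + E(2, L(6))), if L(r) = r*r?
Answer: -8732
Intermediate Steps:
L(r) = r²
E(q, J) = 1 (E(q, J) = 1 - (J/(((J + q)/(q + J))) - J)/3 = 1 - (J/(((J + q)/(J + q))) - J)/3 = 1 - (J/1 - J)/3 = 1 - (J*1 - J)/3 = 1 - (J - J)/3 = 1 - ⅓*0 = 1 + 0 = 1)
74*(-119 + E(2, L(6))) = 74*(-119 + 1) = 74*(-118) = -8732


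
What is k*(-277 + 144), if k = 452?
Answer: -60116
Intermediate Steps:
k*(-277 + 144) = 452*(-277 + 144) = 452*(-133) = -60116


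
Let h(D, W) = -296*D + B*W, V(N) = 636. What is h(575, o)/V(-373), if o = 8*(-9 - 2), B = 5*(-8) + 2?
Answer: -41714/159 ≈ -262.35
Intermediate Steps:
B = -38 (B = -40 + 2 = -38)
o = -88 (o = 8*(-11) = -88)
h(D, W) = -296*D - 38*W
h(575, o)/V(-373) = (-296*575 - 38*(-88))/636 = (-170200 + 3344)*(1/636) = -166856*1/636 = -41714/159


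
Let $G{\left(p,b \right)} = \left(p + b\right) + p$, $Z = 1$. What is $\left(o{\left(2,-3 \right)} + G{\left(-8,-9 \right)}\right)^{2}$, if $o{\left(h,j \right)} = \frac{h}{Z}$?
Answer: $529$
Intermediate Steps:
$G{\left(p,b \right)} = b + 2 p$ ($G{\left(p,b \right)} = \left(b + p\right) + p = b + 2 p$)
$o{\left(h,j \right)} = h$ ($o{\left(h,j \right)} = \frac{h}{1} = h 1 = h$)
$\left(o{\left(2,-3 \right)} + G{\left(-8,-9 \right)}\right)^{2} = \left(2 + \left(-9 + 2 \left(-8\right)\right)\right)^{2} = \left(2 - 25\right)^{2} = \left(-23\right)^{2} = 529$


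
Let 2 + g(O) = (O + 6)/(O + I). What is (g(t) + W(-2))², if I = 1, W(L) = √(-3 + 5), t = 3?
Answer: 33/16 + √2/2 ≈ 2.7696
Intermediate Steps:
W(L) = √2
g(O) = -2 + (6 + O)/(1 + O) (g(O) = -2 + (O + 6)/(O + 1) = -2 + (6 + O)/(1 + O))
(g(t) + W(-2))² = ((4 - 1*3)/(1 + 3) + √2)² = ((4 - 3)/4 + √2)² = ((¼)*1 + √2)² = (¼ + √2)²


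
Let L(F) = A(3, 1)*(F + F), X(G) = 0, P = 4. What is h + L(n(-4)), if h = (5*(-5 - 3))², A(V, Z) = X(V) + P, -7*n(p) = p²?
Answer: 11072/7 ≈ 1581.7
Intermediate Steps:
n(p) = -p²/7
A(V, Z) = 4 (A(V, Z) = 0 + 4 = 4)
L(F) = 8*F (L(F) = 4*(F + F) = 4*(2*F) = 8*F)
h = 1600 (h = (5*(-8))² = (-40)² = 1600)
h + L(n(-4)) = 1600 + 8*(-⅐*(-4)²) = 1600 + 8*(-⅐*16) = 1600 + 8*(-16/7) = 1600 - 128/7 = 11072/7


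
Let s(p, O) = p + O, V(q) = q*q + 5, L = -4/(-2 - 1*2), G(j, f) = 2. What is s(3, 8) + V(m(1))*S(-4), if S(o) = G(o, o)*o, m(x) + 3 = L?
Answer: -61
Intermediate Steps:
L = 1 (L = -4/(-2 - 2) = -4/(-4) = -4*(-¼) = 1)
m(x) = -2 (m(x) = -3 + 1 = -2)
V(q) = 5 + q² (V(q) = q² + 5 = 5 + q²)
s(p, O) = O + p
S(o) = 2*o
s(3, 8) + V(m(1))*S(-4) = (8 + 3) + (5 + (-2)²)*(2*(-4)) = 11 + (5 + 4)*(-8) = 11 + 9*(-8) = 11 - 72 = -61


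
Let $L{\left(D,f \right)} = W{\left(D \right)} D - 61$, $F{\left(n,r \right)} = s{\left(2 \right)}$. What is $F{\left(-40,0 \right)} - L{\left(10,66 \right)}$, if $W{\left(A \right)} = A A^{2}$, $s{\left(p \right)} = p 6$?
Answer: $-9927$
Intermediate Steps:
$s{\left(p \right)} = 6 p$
$W{\left(A \right)} = A^{3}$
$F{\left(n,r \right)} = 12$ ($F{\left(n,r \right)} = 6 \cdot 2 = 12$)
$L{\left(D,f \right)} = -61 + D^{4}$ ($L{\left(D,f \right)} = D^{3} D - 61 = D^{4} - 61 = -61 + D^{4}$)
$F{\left(-40,0 \right)} - L{\left(10,66 \right)} = 12 - \left(-61 + 10^{4}\right) = 12 - \left(-61 + 10000\right) = 12 - 9939 = -9927$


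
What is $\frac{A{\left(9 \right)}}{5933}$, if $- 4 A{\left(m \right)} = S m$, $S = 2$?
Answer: $- \frac{9}{11866} \approx -0.00075847$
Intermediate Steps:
$A{\left(m \right)} = - \frac{m}{2}$ ($A{\left(m \right)} = - \frac{2 m}{4} = - \frac{m}{2}$)
$\frac{A{\left(9 \right)}}{5933} = \frac{\left(- \frac{1}{2}\right) 9}{5933} = \left(- \frac{9}{2}\right) \frac{1}{5933} = - \frac{9}{11866}$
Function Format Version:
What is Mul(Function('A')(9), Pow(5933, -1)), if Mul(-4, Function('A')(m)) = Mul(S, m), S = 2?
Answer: Rational(-9, 11866) ≈ -0.00075847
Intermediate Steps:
Function('A')(m) = Mul(Rational(-1, 2), m) (Function('A')(m) = Mul(Rational(-1, 4), Mul(2, m)) = Mul(Rational(-1, 2), m))
Mul(Function('A')(9), Pow(5933, -1)) = Mul(Mul(Rational(-1, 2), 9), Pow(5933, -1)) = Mul(Rational(-9, 2), Rational(1, 5933)) = Rational(-9, 11866)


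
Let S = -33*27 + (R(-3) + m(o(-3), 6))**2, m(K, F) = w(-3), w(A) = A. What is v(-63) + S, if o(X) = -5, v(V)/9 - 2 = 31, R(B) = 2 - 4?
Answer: -569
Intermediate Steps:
R(B) = -2
v(V) = 297 (v(V) = 18 + 9*31 = 18 + 279 = 297)
m(K, F) = -3
S = -866 (S = -33*27 + (-2 - 3)**2 = -891 + (-5)**2 = -891 + 25 = -866)
v(-63) + S = 297 - 866 = -569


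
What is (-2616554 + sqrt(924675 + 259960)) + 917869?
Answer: -1698685 + 71*sqrt(235) ≈ -1.6976e+6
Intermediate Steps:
(-2616554 + sqrt(924675 + 259960)) + 917869 = (-2616554 + sqrt(1184635)) + 917869 = (-2616554 + 71*sqrt(235)) + 917869 = -1698685 + 71*sqrt(235)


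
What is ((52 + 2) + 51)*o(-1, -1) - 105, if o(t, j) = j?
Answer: -210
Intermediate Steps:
((52 + 2) + 51)*o(-1, -1) - 105 = ((52 + 2) + 51)*(-1) - 105 = (54 + 51)*(-1) - 105 = 105*(-1) - 105 = -105 - 105 = -210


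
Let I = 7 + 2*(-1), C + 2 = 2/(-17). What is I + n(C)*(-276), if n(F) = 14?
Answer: -3859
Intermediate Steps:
C = -36/17 (C = -2 + 2/(-17) = -2 + 2*(-1/17) = -2 - 2/17 = -36/17 ≈ -2.1176)
I = 5 (I = 7 - 2 = 5)
I + n(C)*(-276) = 5 + 14*(-276) = 5 - 3864 = -3859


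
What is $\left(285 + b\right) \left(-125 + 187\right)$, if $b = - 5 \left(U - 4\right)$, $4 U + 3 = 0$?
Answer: $\frac{38285}{2} \approx 19143.0$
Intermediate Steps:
$U = - \frac{3}{4}$ ($U = - \frac{3}{4} + \frac{1}{4} \cdot 0 = - \frac{3}{4} + 0 = - \frac{3}{4} \approx -0.75$)
$b = \frac{95}{4}$ ($b = - 5 \left(- \frac{3}{4} - 4\right) = \left(-5\right) \left(- \frac{19}{4}\right) = \frac{95}{4} \approx 23.75$)
$\left(285 + b\right) \left(-125 + 187\right) = \left(285 + \frac{95}{4}\right) \left(-125 + 187\right) = \frac{1235}{4} \cdot 62 = \frac{38285}{2}$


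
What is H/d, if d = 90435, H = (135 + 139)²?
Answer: 75076/90435 ≈ 0.83016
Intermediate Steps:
H = 75076 (H = 274² = 75076)
H/d = 75076/90435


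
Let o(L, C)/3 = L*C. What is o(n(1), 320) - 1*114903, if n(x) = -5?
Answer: -119703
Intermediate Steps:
o(L, C) = 3*C*L (o(L, C) = 3*(L*C) = 3*(C*L) = 3*C*L)
o(n(1), 320) - 1*114903 = 3*320*(-5) - 1*114903 = -4800 - 114903 = -119703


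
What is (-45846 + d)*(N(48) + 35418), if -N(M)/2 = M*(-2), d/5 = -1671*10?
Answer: -4607791560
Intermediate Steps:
d = -83550 (d = 5*(-1671*10) = 5*(-16710) = -83550)
N(M) = 4*M (N(M) = -2*M*(-2) = -(-4)*M = 4*M)
(-45846 + d)*(N(48) + 35418) = (-45846 - 83550)*(4*48 + 35418) = -129396*(192 + 35418) = -129396*35610 = -4607791560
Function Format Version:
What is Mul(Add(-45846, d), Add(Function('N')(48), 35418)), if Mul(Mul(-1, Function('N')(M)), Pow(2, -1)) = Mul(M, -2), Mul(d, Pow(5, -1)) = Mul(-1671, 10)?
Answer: -4607791560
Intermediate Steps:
d = -83550 (d = Mul(5, Mul(-1671, 10)) = Mul(5, -16710) = -83550)
Function('N')(M) = Mul(4, M) (Function('N')(M) = Mul(-2, Mul(M, -2)) = Mul(-2, Mul(-2, M)) = Mul(4, M))
Mul(Add(-45846, d), Add(Function('N')(48), 35418)) = Mul(Add(-45846, -83550), Add(Mul(4, 48), 35418)) = Mul(-129396, Add(192, 35418)) = Mul(-129396, 35610) = -4607791560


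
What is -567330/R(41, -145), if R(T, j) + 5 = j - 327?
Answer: 189110/159 ≈ 1189.4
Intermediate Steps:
R(T, j) = -332 + j (R(T, j) = -5 + (j - 327) = -5 + (-327 + j) = -332 + j)
-567330/R(41, -145) = -567330/(-332 - 145) = -567330/(-477) = -567330*(-1/477) = 189110/159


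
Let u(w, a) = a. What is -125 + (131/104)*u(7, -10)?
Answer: -7155/52 ≈ -137.60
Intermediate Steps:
-125 + (131/104)*u(7, -10) = -125 + (131/104)*(-10) = -125 - 655/52 = -7155/52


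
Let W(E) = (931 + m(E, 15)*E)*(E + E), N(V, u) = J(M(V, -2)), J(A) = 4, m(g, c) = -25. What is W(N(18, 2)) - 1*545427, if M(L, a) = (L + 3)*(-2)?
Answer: -538779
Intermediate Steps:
M(L, a) = -6 - 2*L (M(L, a) = (3 + L)*(-2) = -6 - 2*L)
N(V, u) = 4
W(E) = 2*E*(931 - 25*E) (W(E) = (931 - 25*E)*(E + E) = (931 - 25*E)*(2*E) = 2*E*(931 - 25*E))
W(N(18, 2)) - 1*545427 = 2*4*(931 - 25*4) - 1*545427 = 2*4*(931 - 100) - 545427 = 2*4*831 - 545427 = 6648 - 545427 = -538779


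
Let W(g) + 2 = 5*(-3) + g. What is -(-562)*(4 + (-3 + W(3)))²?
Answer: 94978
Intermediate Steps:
W(g) = -17 + g (W(g) = -2 + (5*(-3) + g) = -2 + (-15 + g) = -17 + g)
-(-562)*(4 + (-3 + W(3)))² = -(-562)*(4 + (-3 + (-17 + 3)))² = -(-562)*(4 + (-3 - 14))² = -(-562)*(4 - 17)² = -(-562)*(-13)² = -(-562)*169 = -1*(-94978) = 94978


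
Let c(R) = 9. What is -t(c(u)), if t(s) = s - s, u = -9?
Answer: 0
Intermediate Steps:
t(s) = 0
-t(c(u)) = -1*0 = 0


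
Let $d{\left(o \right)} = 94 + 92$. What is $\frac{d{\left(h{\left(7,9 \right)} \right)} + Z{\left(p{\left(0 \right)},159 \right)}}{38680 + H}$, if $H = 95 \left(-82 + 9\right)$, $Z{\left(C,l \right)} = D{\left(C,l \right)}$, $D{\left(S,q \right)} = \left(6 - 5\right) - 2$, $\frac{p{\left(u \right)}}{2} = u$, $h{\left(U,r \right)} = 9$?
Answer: $\frac{37}{6349} \approx 0.0058277$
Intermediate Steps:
$d{\left(o \right)} = 186$
$p{\left(u \right)} = 2 u$
$D{\left(S,q \right)} = -1$ ($D{\left(S,q \right)} = 1 - 2 = -1$)
$Z{\left(C,l \right)} = -1$
$H = -6935$ ($H = 95 \left(-73\right) = -6935$)
$\frac{d{\left(h{\left(7,9 \right)} \right)} + Z{\left(p{\left(0 \right)},159 \right)}}{38680 + H} = \frac{186 - 1}{38680 - 6935} = \frac{185}{31745} = 185 \cdot \frac{1}{31745} = \frac{37}{6349}$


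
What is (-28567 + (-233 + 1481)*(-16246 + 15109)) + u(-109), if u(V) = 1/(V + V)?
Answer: -315564375/218 ≈ -1.4475e+6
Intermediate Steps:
u(V) = 1/(2*V)
(-28567 + (-233 + 1481)*(-16246 + 15109)) + u(-109) = (-28567 + (-233 + 1481)*(-16246 + 15109)) + (½)/(-109) = (-28567 + 1248*(-1137)) + (½)*(-1/109) = (-28567 - 1418976) - 1/218 = -1447543 - 1/218 = -315564375/218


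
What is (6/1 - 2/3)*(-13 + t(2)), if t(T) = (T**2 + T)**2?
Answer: 368/3 ≈ 122.67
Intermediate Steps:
t(T) = (T + T**2)**2
(6/1 - 2/3)*(-13 + t(2)) = (6/1 - 2/3)*(-13 + 2**2*(1 + 2)**2) = (6*1 - 2*1/3)*(-13 + 4*3**2) = (6 - 2/3)*(-13 + 4*9) = 16*(-13 + 36)/3 = (16/3)*23 = 368/3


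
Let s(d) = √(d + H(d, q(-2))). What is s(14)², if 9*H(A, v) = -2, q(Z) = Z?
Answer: 124/9 ≈ 13.778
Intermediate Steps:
H(A, v) = -2/9 (H(A, v) = (⅑)*(-2) = -2/9)
s(d) = √(-2/9 + d) (s(d) = √(d - 2/9) = √(-2/9 + d))
s(14)² = (√(-2 + 9*14)/3)² = (√(-2 + 126)/3)² = (√124/3)² = ((2*√31)/3)² = (2*√31/3)² = 124/9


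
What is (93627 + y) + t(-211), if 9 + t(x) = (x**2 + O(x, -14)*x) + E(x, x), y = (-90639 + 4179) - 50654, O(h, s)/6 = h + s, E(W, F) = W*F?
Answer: 330396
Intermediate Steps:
E(W, F) = F*W
O(h, s) = 6*h + 6*s (O(h, s) = 6*(h + s) = 6*h + 6*s)
y = -137114 (y = -86460 - 50654 = -137114)
t(x) = -9 + 2*x**2 + x*(-84 + 6*x) (t(x) = -9 + ((x**2 + (6*x + 6*(-14))*x) + x*x) = -9 + ((x**2 + (6*x - 84)*x) + x**2) = -9 + ((x**2 + (-84 + 6*x)*x) + x**2) = -9 + ((x**2 + x*(-84 + 6*x)) + x**2) = -9 + (2*x**2 + x*(-84 + 6*x)) = -9 + 2*x**2 + x*(-84 + 6*x))
(93627 + y) + t(-211) = (93627 - 137114) + (-9 - 84*(-211) + 8*(-211)**2) = -43487 + (-9 + 17724 + 8*44521) = -43487 + (-9 + 17724 + 356168) = -43487 + 373883 = 330396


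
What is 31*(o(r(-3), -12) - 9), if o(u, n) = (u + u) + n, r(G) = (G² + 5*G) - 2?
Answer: -1147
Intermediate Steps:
r(G) = -2 + G² + 5*G
o(u, n) = n + 2*u (o(u, n) = 2*u + n = n + 2*u)
31*(o(r(-3), -12) - 9) = 31*((-12 + 2*(-2 + (-3)² + 5*(-3))) - 9) = 31*((-12 + 2*(-2 + 9 - 15)) - 9) = 31*((-12 + 2*(-8)) - 9) = 31*((-12 - 16) - 9) = 31*(-28 - 9) = 31*(-37) = -1147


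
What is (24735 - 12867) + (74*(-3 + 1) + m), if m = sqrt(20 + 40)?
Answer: 11720 + 2*sqrt(15) ≈ 11728.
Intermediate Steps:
m = 2*sqrt(15) (m = sqrt(60) = 2*sqrt(15) ≈ 7.7460)
(24735 - 12867) + (74*(-3 + 1) + m) = (24735 - 12867) + (74*(-3 + 1) + 2*sqrt(15)) = 11868 + (74*(-2) + 2*sqrt(15)) = 11868 + (-148 + 2*sqrt(15)) = 11720 + 2*sqrt(15)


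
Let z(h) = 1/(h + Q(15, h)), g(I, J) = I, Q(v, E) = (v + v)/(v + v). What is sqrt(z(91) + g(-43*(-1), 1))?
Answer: sqrt(91011)/46 ≈ 6.5583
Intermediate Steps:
Q(v, E) = 1 (Q(v, E) = (2*v)/((2*v)) = (2*v)*(1/(2*v)) = 1)
z(h) = 1/(1 + h) (z(h) = 1/(h + 1) = 1/(1 + h))
sqrt(z(91) + g(-43*(-1), 1)) = sqrt(1/(1 + 91) - 43*(-1)) = sqrt(1/92 + 43) = sqrt(3957/92) = sqrt(91011)/46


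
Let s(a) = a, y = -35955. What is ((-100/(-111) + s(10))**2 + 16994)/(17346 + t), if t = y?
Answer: -210847174/229281489 ≈ -0.91960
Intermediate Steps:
t = -35955
((-100/(-111) + s(10))**2 + 16994)/(17346 + t) = ((-100/(-111) + 10)**2 + 16994)/(17346 - 35955) = ((-100*(-1/111) + 10)**2 + 16994)/(-18609) = ((100/111 + 10)**2 + 16994)*(-1/18609) = ((1210/111)**2 + 16994)*(-1/18609) = (1464100/12321 + 16994)*(-1/18609) = (210847174/12321)*(-1/18609) = -210847174/229281489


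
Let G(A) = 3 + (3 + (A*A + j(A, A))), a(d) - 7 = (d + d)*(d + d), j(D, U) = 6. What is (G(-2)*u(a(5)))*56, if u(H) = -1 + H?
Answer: 94976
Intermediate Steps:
a(d) = 7 + 4*d² (a(d) = 7 + (d + d)*(d + d) = 7 + (2*d)*(2*d) = 7 + 4*d²)
G(A) = 12 + A² (G(A) = 3 + (3 + (A*A + 6)) = 3 + (3 + (A² + 6)) = 3 + (3 + (6 + A²)) = 3 + (9 + A²) = 12 + A²)
(G(-2)*u(a(5)))*56 = ((12 + (-2)²)*(-1 + (7 + 4*5²)))*56 = ((12 + 4)*(-1 + (7 + 4*25)))*56 = (16*(-1 + (7 + 100)))*56 = (16*(-1 + 107))*56 = (16*106)*56 = 1696*56 = 94976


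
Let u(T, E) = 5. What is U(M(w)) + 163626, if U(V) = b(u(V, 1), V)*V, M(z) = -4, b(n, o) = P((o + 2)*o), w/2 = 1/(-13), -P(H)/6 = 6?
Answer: 163770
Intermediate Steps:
P(H) = -36 (P(H) = -6*6 = -36)
w = -2/13 (w = 2/(-13) = 2*(-1/13) = -2/13 ≈ -0.15385)
b(n, o) = -36
U(V) = -36*V
U(M(w)) + 163626 = -36*(-4) + 163626 = 144 + 163626 = 163770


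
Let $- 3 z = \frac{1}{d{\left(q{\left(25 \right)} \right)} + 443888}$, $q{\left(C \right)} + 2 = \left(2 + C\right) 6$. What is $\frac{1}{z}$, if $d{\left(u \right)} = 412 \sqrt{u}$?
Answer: $-1331664 - 4944 \sqrt{10} \approx -1.3473 \cdot 10^{6}$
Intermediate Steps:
$q{\left(C \right)} = 10 + 6 C$ ($q{\left(C \right)} = -2 + \left(2 + C\right) 6 = -2 + \left(12 + 6 C\right) = 10 + 6 C$)
$z = - \frac{1}{3 \left(443888 + 1648 \sqrt{10}\right)}$ ($z = - \frac{1}{3 \left(412 \sqrt{10 + 6 \cdot 25} + 443888\right)} = - \frac{1}{3 \left(412 \sqrt{10 + 150} + 443888\right)} = - \frac{1}{3 \left(412 \sqrt{160} + 443888\right)} = - \frac{1}{3 \left(412 \cdot 4 \sqrt{10} + 443888\right)} = - \frac{1}{3 \left(1648 \sqrt{10} + 443888\right)} = - \frac{1}{3 \left(443888 + 1648 \sqrt{10}\right)} \approx -7.4223 \cdot 10^{-7}$)
$\frac{1}{z} = \frac{1}{- \frac{27743}{36939262032} + \frac{103 \sqrt{10}}{36939262032}}$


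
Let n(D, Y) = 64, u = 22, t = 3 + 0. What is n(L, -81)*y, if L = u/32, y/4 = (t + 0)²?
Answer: 2304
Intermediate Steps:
t = 3
y = 36 (y = 4*(3 + 0)² = 4*3² = 4*9 = 36)
L = 11/16 (L = 22/32 = 22*(1/32) = 11/16 ≈ 0.68750)
n(L, -81)*y = 64*36 = 2304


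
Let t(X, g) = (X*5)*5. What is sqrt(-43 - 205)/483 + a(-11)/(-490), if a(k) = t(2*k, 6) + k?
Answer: 561/490 + 2*I*sqrt(62)/483 ≈ 1.1449 + 0.032605*I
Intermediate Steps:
t(X, g) = 25*X (t(X, g) = (5*X)*5 = 25*X)
a(k) = 51*k (a(k) = 25*(2*k) + k = 50*k + k = 51*k)
sqrt(-43 - 205)/483 + a(-11)/(-490) = sqrt(-43 - 205)/483 + (51*(-11))/(-490) = sqrt(-248)*(1/483) - 561*(-1/490) = (2*I*sqrt(62))*(1/483) + 561/490 = 2*I*sqrt(62)/483 + 561/490 = 561/490 + 2*I*sqrt(62)/483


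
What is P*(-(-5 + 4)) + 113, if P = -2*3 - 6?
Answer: 101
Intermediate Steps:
P = -12 (P = -6 - 6 = -12)
P*(-(-5 + 4)) + 113 = -(-12)*(-5 + 4) + 113 = -(-12)*(-1) + 113 = -12*1 + 113 = -12 + 113 = 101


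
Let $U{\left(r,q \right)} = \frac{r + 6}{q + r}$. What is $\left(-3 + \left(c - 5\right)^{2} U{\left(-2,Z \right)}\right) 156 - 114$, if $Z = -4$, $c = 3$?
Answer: $-998$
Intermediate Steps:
$U{\left(r,q \right)} = \frac{6 + r}{q + r}$
$\left(-3 + \left(c - 5\right)^{2} U{\left(-2,Z \right)}\right) 156 - 114 = \left(-3 + \left(3 - 5\right)^{2} \frac{6 - 2}{-4 - 2}\right) 156 - 114 = \left(-3 + \left(-2\right)^{2} \frac{1}{-6} \cdot 4\right) 156 - 114 = \left(-3 + 4 \left(\left(- \frac{1}{6}\right) 4\right)\right) 156 - 114 = \left(-3 + 4 \left(- \frac{2}{3}\right)\right) 156 - 114 = \left(-3 - \frac{8}{3}\right) 156 - 114 = \left(- \frac{17}{3}\right) 156 - 114 = -884 - 114 = -998$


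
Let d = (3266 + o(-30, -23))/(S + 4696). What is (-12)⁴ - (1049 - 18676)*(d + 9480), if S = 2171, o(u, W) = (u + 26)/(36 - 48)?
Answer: 3443108589269/20601 ≈ 1.6713e+8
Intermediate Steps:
o(u, W) = -13/6 - u/12 (o(u, W) = (26 + u)/(-12) = (26 + u)*(-1/12) = -13/6 - u/12)
d = 9799/20601 (d = (3266 + (-13/6 - 1/12*(-30)))/(2171 + 4696) = (3266 + (-13/6 + 5/2))/6867 = (3266 + ⅓)*(1/6867) = (9799/3)*(1/6867) = 9799/20601 ≈ 0.47566)
(-12)⁴ - (1049 - 18676)*(d + 9480) = (-12)⁴ - (1049 - 18676)*(9799/20601 + 9480) = 20736 - (-17627)*195307279/20601 = 20736 - 1*(-3442681406933/20601) = 20736 + 3442681406933/20601 = 3443108589269/20601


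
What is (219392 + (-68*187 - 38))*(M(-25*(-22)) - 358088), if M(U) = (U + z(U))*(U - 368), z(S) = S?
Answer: -32625660544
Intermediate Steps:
M(U) = 2*U*(-368 + U) (M(U) = (U + U)*(U - 368) = (2*U)*(-368 + U) = 2*U*(-368 + U))
(219392 + (-68*187 - 38))*(M(-25*(-22)) - 358088) = (219392 + (-68*187 - 38))*(2*(-25*(-22))*(-368 - 25*(-22)) - 358088) = (219392 + (-12716 - 38))*(2*550*(-368 + 550) - 358088) = (219392 - 12754)*(2*550*182 - 358088) = 206638*(200200 - 358088) = 206638*(-157888) = -32625660544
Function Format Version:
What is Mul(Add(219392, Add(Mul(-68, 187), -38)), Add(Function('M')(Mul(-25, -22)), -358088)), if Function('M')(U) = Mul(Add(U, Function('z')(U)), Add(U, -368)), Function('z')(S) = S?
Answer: -32625660544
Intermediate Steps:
Function('M')(U) = Mul(2, U, Add(-368, U)) (Function('M')(U) = Mul(Add(U, U), Add(U, -368)) = Mul(Mul(2, U), Add(-368, U)) = Mul(2, U, Add(-368, U)))
Mul(Add(219392, Add(Mul(-68, 187), -38)), Add(Function('M')(Mul(-25, -22)), -358088)) = Mul(Add(219392, Add(Mul(-68, 187), -38)), Add(Mul(2, Mul(-25, -22), Add(-368, Mul(-25, -22))), -358088)) = Mul(Add(219392, Add(-12716, -38)), Add(Mul(2, 550, Add(-368, 550)), -358088)) = Mul(Add(219392, -12754), Add(Mul(2, 550, 182), -358088)) = Mul(206638, Add(200200, -358088)) = Mul(206638, -157888) = -32625660544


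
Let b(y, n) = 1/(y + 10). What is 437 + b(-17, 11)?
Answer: 3058/7 ≈ 436.86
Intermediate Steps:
b(y, n) = 1/(10 + y)
437 + b(-17, 11) = 437 + 1/(10 - 17) = 437 + 1/(-7) = 437 - ⅐ = 3058/7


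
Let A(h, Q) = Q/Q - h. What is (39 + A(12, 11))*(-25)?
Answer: -700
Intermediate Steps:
A(h, Q) = 1 - h
(39 + A(12, 11))*(-25) = (39 + (1 - 1*12))*(-25) = (39 + (1 - 12))*(-25) = (39 - 11)*(-25) = 28*(-25) = -700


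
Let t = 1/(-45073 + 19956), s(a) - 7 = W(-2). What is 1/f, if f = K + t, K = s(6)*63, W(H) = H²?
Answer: 25117/17406080 ≈ 0.0014430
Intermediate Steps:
s(a) = 11 (s(a) = 7 + (-2)² = 7 + 4 = 11)
t = -1/25117 (t = 1/(-25117) = -1/25117 ≈ -3.9814e-5)
K = 693 (K = 11*63 = 693)
f = 17406080/25117 (f = 693 - 1/25117 = 17406080/25117 ≈ 693.00)
1/f = 1/(17406080/25117) = 25117/17406080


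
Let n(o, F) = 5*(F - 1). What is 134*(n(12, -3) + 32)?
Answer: 1608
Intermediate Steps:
n(o, F) = -5 + 5*F (n(o, F) = 5*(-1 + F) = -5 + 5*F)
134*(n(12, -3) + 32) = 134*((-5 + 5*(-3)) + 32) = 134*((-5 - 15) + 32) = 134*(-20 + 32) = 134*12 = 1608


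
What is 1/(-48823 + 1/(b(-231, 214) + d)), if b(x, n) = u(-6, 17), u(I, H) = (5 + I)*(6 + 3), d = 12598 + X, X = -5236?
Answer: -7353/358995518 ≈ -2.0482e-5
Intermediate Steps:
d = 7362 (d = 12598 - 5236 = 7362)
u(I, H) = 45 + 9*I (u(I, H) = (5 + I)*9 = 45 + 9*I)
b(x, n) = -9 (b(x, n) = 45 + 9*(-6) = 45 - 54 = -9)
1/(-48823 + 1/(b(-231, 214) + d)) = 1/(-48823 + 1/(-9 + 7362)) = 1/(-48823 + 1/7353) = 1/(-358995518/7353) = -7353/358995518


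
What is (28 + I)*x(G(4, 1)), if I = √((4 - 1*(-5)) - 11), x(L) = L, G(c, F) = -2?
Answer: -56 - 2*I*√2 ≈ -56.0 - 2.8284*I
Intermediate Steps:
I = I*√2 (I = √((4 + 5) - 11) = √(9 - 11) = √(-2) = I*√2 ≈ 1.4142*I)
(28 + I)*x(G(4, 1)) = (28 + I*√2)*(-2) = -56 - 2*I*√2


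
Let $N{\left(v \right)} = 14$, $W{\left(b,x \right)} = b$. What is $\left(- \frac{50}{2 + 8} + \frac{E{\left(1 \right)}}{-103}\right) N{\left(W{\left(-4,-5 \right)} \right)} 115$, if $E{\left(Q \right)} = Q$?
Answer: $- \frac{830760}{103} \approx -8065.6$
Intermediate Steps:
$\left(- \frac{50}{2 + 8} + \frac{E{\left(1 \right)}}{-103}\right) N{\left(W{\left(-4,-5 \right)} \right)} 115 = \left(- \frac{50}{2 + 8} + 1 \frac{1}{-103}\right) 14 \cdot 115 = \left(- \frac{50}{10} + 1 \left(- \frac{1}{103}\right)\right) 14 \cdot 115 = \left(\left(-50\right) \frac{1}{10} - \frac{1}{103}\right) 14 \cdot 115 = \left(-5 - \frac{1}{103}\right) 14 \cdot 115 = \left(- \frac{516}{103}\right) 14 \cdot 115 = \left(- \frac{7224}{103}\right) 115 = - \frac{830760}{103}$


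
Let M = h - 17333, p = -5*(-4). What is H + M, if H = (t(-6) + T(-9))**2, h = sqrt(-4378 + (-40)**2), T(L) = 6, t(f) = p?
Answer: -16657 + I*sqrt(2778) ≈ -16657.0 + 52.707*I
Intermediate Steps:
p = 20
t(f) = 20
h = I*sqrt(2778) (h = sqrt(-4378 + 1600) = sqrt(-2778) = I*sqrt(2778) ≈ 52.707*I)
H = 676 (H = (20 + 6)**2 = 26**2 = 676)
M = -17333 + I*sqrt(2778) (M = I*sqrt(2778) - 17333 = -17333 + I*sqrt(2778) ≈ -17333.0 + 52.707*I)
H + M = 676 + (-17333 + I*sqrt(2778)) = -16657 + I*sqrt(2778)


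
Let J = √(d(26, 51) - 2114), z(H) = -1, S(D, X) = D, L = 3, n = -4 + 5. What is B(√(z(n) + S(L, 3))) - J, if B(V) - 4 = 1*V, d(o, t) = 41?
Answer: 4 + √2 - I*√2073 ≈ 5.4142 - 45.53*I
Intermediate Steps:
n = 1
B(V) = 4 + V (B(V) = 4 + 1*V = 4 + V)
J = I*√2073 (J = √(41 - 2114) = √(-2073) = I*√2073 ≈ 45.53*I)
B(√(z(n) + S(L, 3))) - J = (4 + √(-1 + 3)) - I*√2073 = (4 + √2) - I*√2073 = 4 + √2 - I*√2073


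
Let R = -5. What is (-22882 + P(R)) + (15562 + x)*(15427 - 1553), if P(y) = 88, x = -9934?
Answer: 78060078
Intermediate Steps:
(-22882 + P(R)) + (15562 + x)*(15427 - 1553) = (-22882 + 88) + (15562 - 9934)*(15427 - 1553) = -22794 + 5628*13874 = -22794 + 78082872 = 78060078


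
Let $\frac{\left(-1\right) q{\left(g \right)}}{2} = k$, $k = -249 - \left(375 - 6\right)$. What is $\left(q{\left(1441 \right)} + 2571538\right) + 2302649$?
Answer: $4875423$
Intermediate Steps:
$k = -618$ ($k = -249 - \left(375 - 6\right) = -249 - 369 = -618$)
$q{\left(g \right)} = 1236$ ($q{\left(g \right)} = \left(-2\right) \left(-618\right) = 1236$)
$\left(q{\left(1441 \right)} + 2571538\right) + 2302649 = \left(1236 + 2571538\right) + 2302649 = 2572774 + 2302649 = 4875423$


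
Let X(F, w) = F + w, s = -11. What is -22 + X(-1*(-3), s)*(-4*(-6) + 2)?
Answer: -230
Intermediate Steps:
-22 + X(-1*(-3), s)*(-4*(-6) + 2) = -22 + (-1*(-3) - 11)*(-4*(-6) + 2) = -22 + (3 - 11)*(24 + 2) = -22 - 8*26 = -22 - 208 = -230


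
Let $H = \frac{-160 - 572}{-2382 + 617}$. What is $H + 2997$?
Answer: $\frac{5290437}{1765} \approx 2997.4$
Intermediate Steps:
$H = \frac{732}{1765}$ ($H = - \frac{732}{-1765} = \left(-732\right) \left(- \frac{1}{1765}\right) = \frac{732}{1765} \approx 0.41473$)
$H + 2997 = \frac{732}{1765} + 2997 = \frac{5290437}{1765}$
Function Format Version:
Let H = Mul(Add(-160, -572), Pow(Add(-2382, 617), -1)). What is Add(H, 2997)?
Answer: Rational(5290437, 1765) ≈ 2997.4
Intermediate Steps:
H = Rational(732, 1765) (H = Mul(-732, Pow(-1765, -1)) = Mul(-732, Rational(-1, 1765)) = Rational(732, 1765) ≈ 0.41473)
Add(H, 2997) = Add(Rational(732, 1765), 2997) = Rational(5290437, 1765)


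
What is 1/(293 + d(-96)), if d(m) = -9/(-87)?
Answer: 29/8500 ≈ 0.0034118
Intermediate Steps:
d(m) = 3/29 (d(m) = -9*(-1/87) = 3/29)
1/(293 + d(-96)) = 1/(293 + 3/29) = 1/(8500/29) = 29/8500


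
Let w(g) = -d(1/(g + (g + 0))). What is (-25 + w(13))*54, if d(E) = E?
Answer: -17577/13 ≈ -1352.1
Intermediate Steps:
w(g) = -1/(2*g) (w(g) = -1/(g + (g + 0)) = -1/(g + g) = -1/(2*g))
(-25 + w(13))*54 = (-25 - ½/13)*54 = (-25 - ½*1/13)*54 = (-25 - 1/26)*54 = -651/26*54 = -17577/13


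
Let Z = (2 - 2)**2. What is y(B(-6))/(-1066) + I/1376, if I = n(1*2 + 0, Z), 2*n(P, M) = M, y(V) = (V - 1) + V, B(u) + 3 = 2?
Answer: 3/1066 ≈ 0.0028143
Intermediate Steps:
B(u) = -1 (B(u) = -3 + 2 = -1)
y(V) = -1 + 2*V (y(V) = (-1 + V) + V = -1 + 2*V)
Z = 0 (Z = 0**2 = 0)
n(P, M) = M/2
I = 0 (I = (1/2)*0 = 0)
y(B(-6))/(-1066) + I/1376 = (-1 + 2*(-1))/(-1066) + 0/1376 = (-1 - 2)*(-1/1066) + 0*(1/1376) = -3*(-1/1066) + 0 = 3/1066 + 0 = 3/1066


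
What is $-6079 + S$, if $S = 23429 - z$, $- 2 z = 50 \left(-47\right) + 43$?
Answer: $\frac{32393}{2} \approx 16197.0$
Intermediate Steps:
$z = \frac{2307}{2}$ ($z = - \frac{50 \left(-47\right) + 43}{2} = - \frac{-2350 + 43}{2} = \left(- \frac{1}{2}\right) \left(-2307\right) = \frac{2307}{2} \approx 1153.5$)
$S = \frac{44551}{2}$ ($S = 23429 - \frac{2307}{2} = \frac{44551}{2} \approx 22276.0$)
$-6079 + S = -6079 + \frac{44551}{2} = \frac{32393}{2}$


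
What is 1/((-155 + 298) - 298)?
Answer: -1/155 ≈ -0.0064516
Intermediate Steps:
1/((-155 + 298) - 298) = 1/(143 - 298) = 1/(-155) = -1/155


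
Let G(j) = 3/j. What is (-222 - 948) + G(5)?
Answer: -5847/5 ≈ -1169.4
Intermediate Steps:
(-222 - 948) + G(5) = (-222 - 948) + 3/5 = -1170 + 3*(⅕) = -1170 + ⅗ = -5847/5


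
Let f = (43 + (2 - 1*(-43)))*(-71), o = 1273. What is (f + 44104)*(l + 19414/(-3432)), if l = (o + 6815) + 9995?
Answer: 22583084888/33 ≈ 6.8434e+8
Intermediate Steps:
f = -6248 (f = (43 + (2 + 43))*(-71) = (43 + 45)*(-71) = 88*(-71) = -6248)
l = 18083 (l = (1273 + 6815) + 9995 = 8088 + 9995 = 18083)
(f + 44104)*(l + 19414/(-3432)) = (-6248 + 44104)*(18083 + 19414/(-3432)) = 37856*(18083 + 19414*(-1/3432)) = 37856*(18083 - 9707/1716) = 37856*(31020721/1716) = 22583084888/33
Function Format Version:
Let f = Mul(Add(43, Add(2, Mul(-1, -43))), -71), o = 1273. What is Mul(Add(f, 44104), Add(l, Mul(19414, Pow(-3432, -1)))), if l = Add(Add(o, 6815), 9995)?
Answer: Rational(22583084888, 33) ≈ 6.8434e+8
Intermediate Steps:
f = -6248 (f = Mul(Add(43, Add(2, 43)), -71) = Mul(Add(43, 45), -71) = Mul(88, -71) = -6248)
l = 18083 (l = Add(Add(1273, 6815), 9995) = Add(8088, 9995) = 18083)
Mul(Add(f, 44104), Add(l, Mul(19414, Pow(-3432, -1)))) = Mul(Add(-6248, 44104), Add(18083, Mul(19414, Pow(-3432, -1)))) = Mul(37856, Add(18083, Mul(19414, Rational(-1, 3432)))) = Mul(37856, Add(18083, Rational(-9707, 1716))) = Mul(37856, Rational(31020721, 1716)) = Rational(22583084888, 33)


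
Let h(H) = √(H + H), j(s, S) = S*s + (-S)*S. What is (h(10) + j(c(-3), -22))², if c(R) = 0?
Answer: 234276 - 1936*√5 ≈ 2.2995e+5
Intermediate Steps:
j(s, S) = -S² + S*s (j(s, S) = S*s - S² = -S² + S*s)
h(H) = √2*√H (h(H) = √(2*H) = √2*√H)
(h(10) + j(c(-3), -22))² = (√2*√10 - 22*(0 - 1*(-22)))² = (2*√5 - 22*(0 + 22))² = (2*√5 - 22*22)² = (2*√5 - 484)² = (-484 + 2*√5)²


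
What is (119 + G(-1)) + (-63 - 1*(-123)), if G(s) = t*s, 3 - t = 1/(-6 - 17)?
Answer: 4047/23 ≈ 175.96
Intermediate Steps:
t = 70/23 (t = 3 - 1/(-6 - 17) = 3 - 1/(-23) = 3 - 1*(-1/23) = 3 + 1/23 = 70/23 ≈ 3.0435)
G(s) = 70*s/23
(119 + G(-1)) + (-63 - 1*(-123)) = (119 + (70/23)*(-1)) + (-63 - 1*(-123)) = (119 - 70/23) + (-63 + 123) = 2667/23 + 60 = 4047/23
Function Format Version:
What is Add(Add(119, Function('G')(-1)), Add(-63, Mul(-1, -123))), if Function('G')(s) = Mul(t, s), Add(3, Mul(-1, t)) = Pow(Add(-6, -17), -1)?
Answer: Rational(4047, 23) ≈ 175.96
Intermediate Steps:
t = Rational(70, 23) (t = Add(3, Mul(-1, Pow(Add(-6, -17), -1))) = Add(3, Mul(-1, Pow(-23, -1))) = Add(3, Mul(-1, Rational(-1, 23))) = Add(3, Rational(1, 23)) = Rational(70, 23) ≈ 3.0435)
Function('G')(s) = Mul(Rational(70, 23), s)
Add(Add(119, Function('G')(-1)), Add(-63, Mul(-1, -123))) = Add(Add(119, Mul(Rational(70, 23), -1)), Add(-63, Mul(-1, -123))) = Add(Add(119, Rational(-70, 23)), Add(-63, 123)) = Add(Rational(2667, 23), 60) = Rational(4047, 23)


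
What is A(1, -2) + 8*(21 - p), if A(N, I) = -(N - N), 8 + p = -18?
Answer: 376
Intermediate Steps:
p = -26 (p = -8 - 18 = -26)
A(N, I) = 0 (A(N, I) = -1*0 = 0)
A(1, -2) + 8*(21 - p) = 0 + 8*(21 - 1*(-26)) = 0 + 8*(21 + 26) = 0 + 8*47 = 0 + 376 = 376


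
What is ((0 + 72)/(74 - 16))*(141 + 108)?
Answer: 8964/29 ≈ 309.10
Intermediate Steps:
((0 + 72)/(74 - 16))*(141 + 108) = (72/58)*249 = (72*(1/58))*249 = (36/29)*249 = 8964/29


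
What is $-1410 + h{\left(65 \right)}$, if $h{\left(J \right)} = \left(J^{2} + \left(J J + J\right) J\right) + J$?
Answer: $281730$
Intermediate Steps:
$h{\left(J \right)} = J + J^{2} + J \left(J + J^{2}\right)$ ($h{\left(J \right)} = \left(J^{2} + \left(J^{2} + J\right) J\right) + J = \left(J^{2} + \left(J + J^{2}\right) J\right) + J = \left(J^{2} + J \left(J + J^{2}\right)\right) + J = J + J^{2} + J \left(J + J^{2}\right)$)
$-1410 + h{\left(65 \right)} = -1410 + 65 \left(1 + 65^{2} + 2 \cdot 65\right) = -1410 + 65 \left(1 + 4225 + 130\right) = -1410 + 65 \cdot 4356 = -1410 + 283140 = 281730$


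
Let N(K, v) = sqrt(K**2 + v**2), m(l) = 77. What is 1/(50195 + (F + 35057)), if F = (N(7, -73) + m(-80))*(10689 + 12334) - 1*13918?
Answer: 1844105/550068482063 - 23023*sqrt(5378)/550068482063 ≈ 2.8309e-7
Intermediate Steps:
F = 1758853 + 23023*sqrt(5378) (F = (sqrt(7**2 + (-73)**2) + 77)*(10689 + 12334) - 1*13918 = (sqrt(49 + 5329) + 77)*23023 - 13918 = (sqrt(5378) + 77)*23023 - 13918 = (77 + sqrt(5378))*23023 - 13918 = (1772771 + 23023*sqrt(5378)) - 13918 = 1758853 + 23023*sqrt(5378) ≈ 3.4472e+6)
1/(50195 + (F + 35057)) = 1/(50195 + ((1758853 + 23023*sqrt(5378)) + 35057)) = 1/(50195 + (1793910 + 23023*sqrt(5378))) = 1/(1844105 + 23023*sqrt(5378))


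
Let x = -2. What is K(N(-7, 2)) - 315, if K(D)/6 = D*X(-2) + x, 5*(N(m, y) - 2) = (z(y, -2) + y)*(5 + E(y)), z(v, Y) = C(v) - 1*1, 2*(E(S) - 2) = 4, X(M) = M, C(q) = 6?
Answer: -2511/5 ≈ -502.20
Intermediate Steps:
E(S) = 4 (E(S) = 2 + (1/2)*4 = 2 + 2 = 4)
z(v, Y) = 5 (z(v, Y) = 6 - 1*1 = 6 - 1 = 5)
N(m, y) = 11 + 9*y/5 (N(m, y) = 2 + ((5 + y)*(5 + 4))/5 = 2 + ((5 + y)*9)/5 = 2 + (45 + 9*y)/5 = 2 + (9 + 9*y/5) = 11 + 9*y/5)
K(D) = -12 - 12*D (K(D) = 6*(D*(-2) - 2) = 6*(-2*D - 2) = 6*(-2 - 2*D) = -12 - 12*D)
K(N(-7, 2)) - 315 = (-12 - 12*(11 + (9/5)*2)) - 315 = (-12 - 12*(11 + 18/5)) - 315 = (-12 - 12*73/5) - 315 = (-12 - 876/5) - 315 = -936/5 - 315 = -2511/5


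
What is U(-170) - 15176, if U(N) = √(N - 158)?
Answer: -15176 + 2*I*√82 ≈ -15176.0 + 18.111*I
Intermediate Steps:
U(N) = √(-158 + N)
U(-170) - 15176 = √(-158 - 170) - 15176 = √(-328) - 15176 = 2*I*√82 - 15176 = -15176 + 2*I*√82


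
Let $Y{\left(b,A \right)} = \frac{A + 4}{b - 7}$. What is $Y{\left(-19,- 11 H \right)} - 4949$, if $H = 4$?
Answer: $- \frac{64317}{13} \approx -4947.5$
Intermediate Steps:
$Y{\left(b,A \right)} = \frac{4 + A}{-7 + b}$
$Y{\left(-19,- 11 H \right)} - 4949 = \frac{4 - 44}{-7 - 19} - 4949 = \frac{4 - 44}{-26} - 4949 = \left(- \frac{1}{26}\right) \left(-40\right) - 4949 = \frac{20}{13} - 4949 = - \frac{64317}{13}$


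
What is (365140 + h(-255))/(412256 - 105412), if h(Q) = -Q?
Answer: 365395/306844 ≈ 1.1908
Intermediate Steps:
(365140 + h(-255))/(412256 - 105412) = (365140 - 1*(-255))/(412256 - 105412) = (365140 + 255)/306844 = 365395*(1/306844) = 365395/306844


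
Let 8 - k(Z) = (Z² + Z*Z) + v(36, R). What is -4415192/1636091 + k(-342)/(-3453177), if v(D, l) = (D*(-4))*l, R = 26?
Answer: -14869850582968/5649711811107 ≈ -2.6320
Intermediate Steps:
v(D, l) = -4*D*l (v(D, l) = (-4*D)*l = -4*D*l)
k(Z) = 3752 - 2*Z² (k(Z) = 8 - ((Z² + Z*Z) - 4*36*26) = 8 - ((Z² + Z²) - 3744) = 8 - (2*Z² - 3744) = 8 - (-3744 + 2*Z²) = 8 + (3744 - 2*Z²) = 3752 - 2*Z²)
-4415192/1636091 + k(-342)/(-3453177) = -4415192/1636091 + (3752 - 2*(-342)²)/(-3453177) = -4415192*1/1636091 + (3752 - 2*116964)*(-1/3453177) = -4415192/1636091 + (3752 - 233928)*(-1/3453177) = -4415192/1636091 - 230176*(-1/3453177) = -4415192/1636091 + 230176/3453177 = -14869850582968/5649711811107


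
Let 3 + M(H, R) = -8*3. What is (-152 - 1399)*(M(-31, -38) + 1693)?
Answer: -2583966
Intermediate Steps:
M(H, R) = -27 (M(H, R) = -3 - 8*3 = -3 - 24 = -27)
(-152 - 1399)*(M(-31, -38) + 1693) = (-152 - 1399)*(-27 + 1693) = -1551*1666 = -2583966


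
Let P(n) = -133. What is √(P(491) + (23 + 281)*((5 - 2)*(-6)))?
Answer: I*√5605 ≈ 74.867*I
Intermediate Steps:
√(P(491) + (23 + 281)*((5 - 2)*(-6))) = √(-133 + (23 + 281)*((5 - 2)*(-6))) = √(-133 + 304*(3*(-6))) = √(-133 + 304*(-18)) = √(-133 - 5472) = √(-5605) = I*√5605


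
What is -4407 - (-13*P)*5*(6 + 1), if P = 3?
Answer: -3042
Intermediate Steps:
-4407 - (-13*P)*5*(6 + 1) = -4407 - (-13*3)*5*(6 + 1) = -4407 - (-39)*5*7 = -4407 - (-39)*35 = -4407 - 1*(-1365) = -4407 + 1365 = -3042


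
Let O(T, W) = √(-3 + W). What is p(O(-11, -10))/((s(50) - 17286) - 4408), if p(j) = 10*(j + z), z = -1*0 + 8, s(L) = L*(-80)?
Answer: -40/12847 - 5*I*√13/12847 ≈ -0.0031136 - 0.0014033*I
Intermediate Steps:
s(L) = -80*L
z = 8 (z = 0 + 8 = 8)
p(j) = 80 + 10*j (p(j) = 10*(j + 8) = 10*(8 + j) = 80 + 10*j)
p(O(-11, -10))/((s(50) - 17286) - 4408) = (80 + 10*√(-3 - 10))/((-80*50 - 17286) - 4408) = (80 + 10*√(-13))/((-4000 - 17286) - 4408) = (80 + 10*(I*√13))/(-21286 - 4408) = (80 + 10*I*√13)/(-25694) = (80 + 10*I*√13)*(-1/25694) = -40/12847 - 5*I*√13/12847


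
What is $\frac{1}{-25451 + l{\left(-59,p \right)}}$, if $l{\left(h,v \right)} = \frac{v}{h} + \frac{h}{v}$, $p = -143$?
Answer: $- \frac{8437}{214706157} \approx -3.9296 \cdot 10^{-5}$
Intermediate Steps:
$l{\left(h,v \right)} = \frac{h}{v} + \frac{v}{h}$
$\frac{1}{-25451 + l{\left(-59,p \right)}} = \frac{1}{-25451 - \left(- \frac{143}{59} - \frac{59}{143}\right)} = \frac{1}{-25451 - - \frac{23930}{8437}} = \frac{1}{-25451 + \left(\frac{59}{143} + \frac{143}{59}\right)} = \frac{1}{-25451 + \frac{23930}{8437}} = \frac{1}{- \frac{214706157}{8437}} = - \frac{8437}{214706157}$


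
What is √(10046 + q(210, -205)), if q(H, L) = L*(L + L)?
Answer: 4*√5881 ≈ 306.75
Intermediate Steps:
q(H, L) = 2*L² (q(H, L) = L*(2*L) = 2*L²)
√(10046 + q(210, -205)) = √(10046 + 2*(-205)²) = √(10046 + 2*42025) = √(10046 + 84050) = √94096 = 4*√5881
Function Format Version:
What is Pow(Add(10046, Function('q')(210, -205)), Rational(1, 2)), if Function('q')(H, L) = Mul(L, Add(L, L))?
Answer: Mul(4, Pow(5881, Rational(1, 2))) ≈ 306.75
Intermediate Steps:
Function('q')(H, L) = Mul(2, Pow(L, 2)) (Function('q')(H, L) = Mul(L, Mul(2, L)) = Mul(2, Pow(L, 2)))
Pow(Add(10046, Function('q')(210, -205)), Rational(1, 2)) = Pow(Add(10046, Mul(2, Pow(-205, 2))), Rational(1, 2)) = Pow(Add(10046, Mul(2, 42025)), Rational(1, 2)) = Pow(Add(10046, 84050), Rational(1, 2)) = Pow(94096, Rational(1, 2)) = Mul(4, Pow(5881, Rational(1, 2)))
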